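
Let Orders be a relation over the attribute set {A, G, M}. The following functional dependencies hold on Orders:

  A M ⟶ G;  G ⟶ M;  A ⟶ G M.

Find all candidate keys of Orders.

A

{A}⁺: A→GM adds G, M → {A, G, M}.
No other minimal superkey exists.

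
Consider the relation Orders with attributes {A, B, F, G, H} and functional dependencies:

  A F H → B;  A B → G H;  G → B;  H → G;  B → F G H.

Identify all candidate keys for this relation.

{A, B}; {A, G}; {A, H}

Attribute A never appears on the right-hand side of any dependency, so A must belong to every candidate key.
{A}⁺ = {A}, which is not all of the schema, so we must add further attributes.
{A, B}⁺: AB→GH adds G, H; B→FGH adds F → {A, B, F, G, H}. Minimal: {B}⁺ = {B, F, G, H}; {A}⁺ = {A} — none reach the full schema.
{A, G}⁺: G→B adds B; B→FGH adds F, H → {A, B, F, G, H}. Minimal: {G}⁺ = {B, F, G, H}; {A}⁺ = {A} — none reach the full schema.
{A, H}⁺: H→G adds G; G→B adds B; B→FGH adds F → {A, B, F, G, H}. Minimal: {H}⁺ = {B, F, G, H}; {A}⁺ = {A} — none reach the full schema.
Any other superkey contains one of these as a subset, so there are no further candidate keys.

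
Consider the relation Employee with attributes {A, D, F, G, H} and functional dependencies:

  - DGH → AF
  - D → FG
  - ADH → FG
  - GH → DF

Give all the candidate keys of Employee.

{D, H}⁺: D→FG adds F, G; DGH→AF adds A → {A, D, F, G, H}. Minimal: {H}⁺ = {H}; {D}⁺ = {D, F, G} — none reach the full schema.
{G, H}⁺: GH→DF adds D, F; DGH→AF adds A → {A, D, F, G, H}. Minimal: {H}⁺ = {H}; {G}⁺ = {G} — none reach the full schema.

(D, H), (G, H)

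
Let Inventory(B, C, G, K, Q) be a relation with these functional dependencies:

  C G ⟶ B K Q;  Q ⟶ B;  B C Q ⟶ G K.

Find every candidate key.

CG; CQ

{C, G}⁺: CG→BKQ adds B, K, Q → {B, C, G, K, Q}. Minimal: {G}⁺ = {G}; {C}⁺ = {C} — none reach the full schema.
{C, Q}⁺: Q→B adds B; BCQ→GK adds G, K → {B, C, G, K, Q}. Minimal: {Q}⁺ = {B, Q}; {C}⁺ = {C} — none reach the full schema.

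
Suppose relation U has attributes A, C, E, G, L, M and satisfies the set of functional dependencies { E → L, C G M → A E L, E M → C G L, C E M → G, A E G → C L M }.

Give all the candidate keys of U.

{E, M}⁺: E→L adds L; EM→CGL adds C, G; CGM→AEL adds A → {A, C, E, G, L, M}.
{A, E, G}⁺: E→L adds L; AEG→CLM adds C, M → {A, C, E, G, L, M}.
{C, G, M}⁺: CGM→AEL adds A, E, L → {A, C, E, G, L, M}.
Any other superkey contains one of these as a subset, so there are no further candidate keys.

{E, M}; {A, E, G}; {C, G, M}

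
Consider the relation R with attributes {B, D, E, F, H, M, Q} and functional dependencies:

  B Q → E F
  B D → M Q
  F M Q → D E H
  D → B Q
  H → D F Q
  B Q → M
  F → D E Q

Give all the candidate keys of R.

{D}⁺: D→BQ adds B, Q; BQ→M adds M; BQ→EF adds E, F; FMQ→DEH adds H → {B, D, E, F, H, M, Q}.
{F}⁺: F→DEQ adds D, E, Q; D→BQ adds B; BQ→M adds M; FMQ→DEH adds H → {B, D, E, F, H, M, Q}.
{H}⁺: H→DFQ adds D, F, Q; F→DEQ adds E; D→BQ adds B; BQ→M adds M → {B, D, E, F, H, M, Q}.
{B, Q}⁺: BQ→EF adds E, F; BQ→M adds M; F→DEQ adds D; FMQ→DEH adds H → {B, D, E, F, H, M, Q}. Minimal: {Q}⁺ = {Q}; {B}⁺ = {B} — none reach the full schema.

{D}, {F}, {H}, {B, Q}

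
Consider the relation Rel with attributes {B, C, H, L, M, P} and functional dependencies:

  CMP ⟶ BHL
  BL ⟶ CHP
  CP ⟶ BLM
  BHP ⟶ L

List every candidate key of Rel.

{B, L}⁺: BL→CHP adds C, H, P; CP→BLM adds M → {B, C, H, L, M, P}.
{C, P}⁺: CP→BLM adds B, L, M; CMP→BHL adds H → {B, C, H, L, M, P}.
{B, H, P}⁺: BHP→L adds L; BL→CHP adds C; CP→BLM adds M → {B, C, H, L, M, P}.
Any other superkey contains one of these as a subset, so there are no further candidate keys.

{B, L}, {C, P}, {B, H, P}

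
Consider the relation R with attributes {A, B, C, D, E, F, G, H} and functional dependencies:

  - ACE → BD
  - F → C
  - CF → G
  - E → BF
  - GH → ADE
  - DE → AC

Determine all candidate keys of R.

{E, H}, {F, H}, {G, H}

Attribute H never appears on the right-hand side of any dependency, so H must belong to every candidate key.
{H}⁺ = {H}, which is not all of the schema, so we must add further attributes.
{E, H}⁺: E→BF adds B, F; F→C adds C; CF→G adds G; GH→ADE adds A, D → {A, B, C, D, E, F, G, H}. Minimal: {H}⁺ = {H}; {E}⁺ = {B, C, E, F, G} — none reach the full schema.
{F, H}⁺: F→C adds C; CF→G adds G; GH→ADE adds A, D, E; ACE→BD adds B → {A, B, C, D, E, F, G, H}. Minimal: {H}⁺ = {H}; {F}⁺ = {C, F, G} — none reach the full schema.
{G, H}⁺: GH→ADE adds A, D, E; DE→AC adds C; ACE→BD adds B; E→BF adds F → {A, B, C, D, E, F, G, H}. Minimal: {H}⁺ = {H}; {G}⁺ = {G} — none reach the full schema.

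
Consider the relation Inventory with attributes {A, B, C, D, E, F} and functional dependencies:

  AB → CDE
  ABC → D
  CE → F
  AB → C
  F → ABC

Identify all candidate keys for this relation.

{F}⁺: F→ABC adds A, B, C; AB→CDE adds D, E → {A, B, C, D, E, F}.
{A, B}⁺: AB→CDE adds C, D, E; CE→F adds F → {A, B, C, D, E, F}.
{C, E}⁺: CE→F adds F; F→ABC adds A, B; AB→CDE adds D → {A, B, C, D, E, F}.

F, AB, CE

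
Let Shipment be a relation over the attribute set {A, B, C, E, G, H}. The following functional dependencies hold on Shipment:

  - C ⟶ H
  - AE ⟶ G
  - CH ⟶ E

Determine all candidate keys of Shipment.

Attributes A, B, C never appear on any right-hand side, so every candidate key must contain {A, B, C}.
{A, B, C}⁺ = {A, B, C, E, G, H}, which is all of the schema, so {A, B, C} is the only candidate key.

{A, B, C}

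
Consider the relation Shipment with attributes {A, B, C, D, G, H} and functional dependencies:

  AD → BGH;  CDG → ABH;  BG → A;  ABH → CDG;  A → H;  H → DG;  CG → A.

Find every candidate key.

{A}, {B, G}, {B, H}, {C, G}, {C, H}

{A}⁺: A→H adds H; H→DG adds D, G; AD→BGH adds B; ABH→CDG adds C → {A, B, C, D, G, H}.
{B, G}⁺: BG→A adds A; A→H adds H; H→DG adds D; ABH→CDG adds C → {A, B, C, D, G, H}. Minimal: {G}⁺ = {G}; {B}⁺ = {B} — none reach the full schema.
{B, H}⁺: H→DG adds D, G; BG→A adds A; ABH→CDG adds C → {A, B, C, D, G, H}. Minimal: {H}⁺ = {D, G, H}; {B}⁺ = {B} — none reach the full schema.
{C, G}⁺: CG→A adds A; A→H adds H; H→DG adds D; AD→BGH adds B → {A, B, C, D, G, H}. Minimal: {G}⁺ = {G}; {C}⁺ = {C} — none reach the full schema.
{C, H}⁺: H→DG adds D, G; CG→A adds A; AD→BGH adds B → {A, B, C, D, G, H}. Minimal: {H}⁺ = {D, G, H}; {C}⁺ = {C} — none reach the full schema.
Any other superkey contains one of these as a subset, so there are no further candidate keys.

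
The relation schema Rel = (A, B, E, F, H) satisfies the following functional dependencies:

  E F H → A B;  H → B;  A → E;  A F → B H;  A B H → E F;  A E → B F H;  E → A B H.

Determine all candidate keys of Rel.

{A}⁺: A→E adds E; AE→BFH adds B, F, H → {A, B, E, F, H}.
{E}⁺: E→ABH adds A, B, H; ABH→EF adds F → {A, B, E, F, H}.
Any other superkey contains one of these as a subset, so there are no further candidate keys.

(A); (E)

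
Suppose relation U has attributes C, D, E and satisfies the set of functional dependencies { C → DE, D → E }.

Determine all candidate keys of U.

{C}⁺: C→DE adds D, E → {C, D, E}.
No other minimal superkey exists.

(C)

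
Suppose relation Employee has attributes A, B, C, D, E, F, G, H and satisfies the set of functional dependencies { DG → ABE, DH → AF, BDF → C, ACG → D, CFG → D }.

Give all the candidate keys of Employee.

DGH, ACGH, CFGH

Attributes G, H never appear on any right-hand side, so every candidate key must contain {G, H}.
{G, H}⁺ = {G, H}, which is not all of the schema, so we must add further attributes.
{D, G, H}⁺: DG→ABE adds A, B, E; DH→AF adds F; BDF→C adds C → {A, B, C, D, E, F, G, H}. Minimal: {G, H}⁺ = {G, H}; {D, H}⁺ = {A, D, F, H}; {D, G}⁺ = {A, B, D, E, G} — none reach the full schema.
{A, C, G, H}⁺: ACG→D adds D; DG→ABE adds B, E; DH→AF adds F → {A, B, C, D, E, F, G, H}. Minimal: {C, G, H}⁺ = {C, G, H}; {A, G, H}⁺ = {A, G, H}; {A, C, H}⁺ = {A, C, H}; … — none reach the full schema.
{C, F, G, H}⁺: CFG→D adds D; DG→ABE adds A, B, E → {A, B, C, D, E, F, G, H}. Minimal: {F, G, H}⁺ = {F, G, H}; {C, G, H}⁺ = {C, G, H}; {C, F, H}⁺ = {C, F, H}; … — none reach the full schema.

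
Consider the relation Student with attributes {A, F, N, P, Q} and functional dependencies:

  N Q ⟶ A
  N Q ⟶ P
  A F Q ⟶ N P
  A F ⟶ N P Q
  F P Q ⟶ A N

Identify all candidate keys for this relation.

{A, F}; {F, N, Q}; {F, P, Q}

Attribute F never appears on the right-hand side of any dependency, so F must belong to every candidate key.
{F}⁺ = {F}, which is not all of the schema, so we must add further attributes.
{A, F}⁺: AF→NPQ adds N, P, Q → {A, F, N, P, Q}.
{F, N, Q}⁺: NQ→A adds A; NQ→P adds P → {A, F, N, P, Q}.
{F, P, Q}⁺: FPQ→AN adds A, N → {A, F, N, P, Q}.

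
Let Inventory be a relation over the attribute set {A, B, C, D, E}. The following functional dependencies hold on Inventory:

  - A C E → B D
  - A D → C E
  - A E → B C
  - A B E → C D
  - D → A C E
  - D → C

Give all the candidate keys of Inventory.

D, AE

{D}⁺: D→ACE adds A, C, E; ACE→BD adds B → {A, B, C, D, E}.
{A, E}⁺: AE→BC adds B, C; ABE→CD adds D → {A, B, C, D, E}. Minimal: {E}⁺ = {E}; {A}⁺ = {A} — none reach the full schema.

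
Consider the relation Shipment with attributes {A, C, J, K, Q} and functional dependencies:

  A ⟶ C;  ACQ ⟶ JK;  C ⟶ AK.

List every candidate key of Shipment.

AQ, CQ

{A, Q}⁺: A→C adds C; ACQ→JK adds J, K → {A, C, J, K, Q}. Minimal: {Q}⁺ = {Q}; {A}⁺ = {A, C, K} — none reach the full schema.
{C, Q}⁺: C→AK adds A, K; ACQ→JK adds J → {A, C, J, K, Q}. Minimal: {Q}⁺ = {Q}; {C}⁺ = {A, C, K} — none reach the full schema.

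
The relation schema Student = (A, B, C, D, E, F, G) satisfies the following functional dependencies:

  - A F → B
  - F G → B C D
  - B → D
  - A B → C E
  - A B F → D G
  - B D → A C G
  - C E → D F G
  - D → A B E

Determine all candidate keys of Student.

{B}⁺: B→D adds D; BD→ACG adds A, C, G; D→ABE adds E; CE→DFG adds F → {A, B, C, D, E, F, G}.
{D}⁺: D→ABE adds A, B, E; AB→CE adds C; BD→ACG adds G; CE→DFG adds F → {A, B, C, D, E, F, G}.
{A, F}⁺: AF→B adds B; B→D adds D; AB→CE adds C, E; ABF→DG adds G → {A, B, C, D, E, F, G}. Minimal: {F}⁺ = {F}; {A}⁺ = {A} — none reach the full schema.
{C, E}⁺: CE→DFG adds D, F, G; D→ABE adds A, B → {A, B, C, D, E, F, G}. Minimal: {E}⁺ = {E}; {C}⁺ = {C} — none reach the full schema.
{F, G}⁺: FG→BCD adds B, C, D; BD→ACG adds A; D→ABE adds E → {A, B, C, D, E, F, G}. Minimal: {G}⁺ = {G}; {F}⁺ = {F} — none reach the full schema.

{B}, {D}, {A, F}, {C, E}, {F, G}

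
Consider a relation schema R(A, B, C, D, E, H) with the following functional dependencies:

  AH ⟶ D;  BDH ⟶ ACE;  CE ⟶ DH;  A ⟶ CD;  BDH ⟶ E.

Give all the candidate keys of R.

{A, B, E}, {A, B, H}, {B, C, E}, {B, D, H}

Attribute B never appears on the right-hand side of any dependency, so B must belong to every candidate key.
{B}⁺ = {B}, which is not all of the schema, so we must add further attributes.
{A, B, E}⁺: A→CD adds C, D; CE→DH adds H → {A, B, C, D, E, H}. Minimal: {B, E}⁺ = {B, E}; {A, E}⁺ = {A, C, D, E, H}; {A, B}⁺ = {A, B, C, D} — none reach the full schema.
{A, B, H}⁺: AH→D adds D; BDH→ACE adds C, E → {A, B, C, D, E, H}. Minimal: {B, H}⁺ = {B, H}; {A, H}⁺ = {A, C, D, H}; {A, B}⁺ = {A, B, C, D} — none reach the full schema.
{B, C, E}⁺: CE→DH adds D, H; BDH→ACE adds A → {A, B, C, D, E, H}. Minimal: {C, E}⁺ = {C, D, E, H}; {B, E}⁺ = {B, E}; {B, C}⁺ = {B, C} — none reach the full schema.
{B, D, H}⁺: BDH→ACE adds A, C, E → {A, B, C, D, E, H}. Minimal: {D, H}⁺ = {D, H}; {B, H}⁺ = {B, H}; {B, D}⁺ = {B, D} — none reach the full schema.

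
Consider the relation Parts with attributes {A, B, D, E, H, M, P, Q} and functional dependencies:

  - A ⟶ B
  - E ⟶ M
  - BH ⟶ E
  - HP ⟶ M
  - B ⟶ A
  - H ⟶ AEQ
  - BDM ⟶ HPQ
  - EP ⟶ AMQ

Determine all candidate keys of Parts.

Attribute D never appears on the right-hand side of any dependency, so D must belong to every candidate key.
{D}⁺ = {D}, which is not all of the schema, so we must add further attributes.
{D, H}⁺: H→AEQ adds A, E, Q; A→B adds B; E→M adds M; BDM→HPQ adds P → {A, B, D, E, H, M, P, Q}.
{A, D, E}⁺: A→B adds B; E→M adds M; BDM→HPQ adds H, P, Q → {A, B, D, E, H, M, P, Q}.
{A, D, M}⁺: A→B adds B; BDM→HPQ adds H, P, Q; BH→E adds E → {A, B, D, E, H, M, P, Q}.
{B, D, E}⁺: E→M adds M; B→A adds A; BDM→HPQ adds H, P, Q → {A, B, D, E, H, M, P, Q}.
{B, D, M}⁺: B→A adds A; BDM→HPQ adds H, P, Q; BH→E adds E → {A, B, D, E, H, M, P, Q}.
{D, E, P}⁺: E→M adds M; EP→AMQ adds A, Q; A→B adds B; BDM→HPQ adds H → {A, B, D, E, H, M, P, Q}.
Any other superkey contains one of these as a subset, so there are no further candidate keys.

{D, H}, {A, D, E}, {A, D, M}, {B, D, E}, {B, D, M}, {D, E, P}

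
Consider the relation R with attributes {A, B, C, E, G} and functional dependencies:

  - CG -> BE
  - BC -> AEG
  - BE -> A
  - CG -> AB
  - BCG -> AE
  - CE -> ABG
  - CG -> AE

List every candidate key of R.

{B, C}⁺: BC→AEG adds A, E, G → {A, B, C, E, G}.
{C, E}⁺: CE→ABG adds A, B, G → {A, B, C, E, G}.
{C, G}⁺: CG→BE adds B, E; BC→AEG adds A → {A, B, C, E, G}.

{B, C}; {C, E}; {C, G}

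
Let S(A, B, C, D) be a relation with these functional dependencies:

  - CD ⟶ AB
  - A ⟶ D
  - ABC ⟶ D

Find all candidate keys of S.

Attribute C never appears on the right-hand side of any dependency, so C must belong to every candidate key.
{C}⁺ = {C}, which is not all of the schema, so we must add further attributes.
{A, C}⁺: A→D adds D; CD→AB adds B → {A, B, C, D}.
{C, D}⁺: CD→AB adds A, B → {A, B, C, D}.
Any other superkey contains one of these as a subset, so there are no further candidate keys.

(A, C), (C, D)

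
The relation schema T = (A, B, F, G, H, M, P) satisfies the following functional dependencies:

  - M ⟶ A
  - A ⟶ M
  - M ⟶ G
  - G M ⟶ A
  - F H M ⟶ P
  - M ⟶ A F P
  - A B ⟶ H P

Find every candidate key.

{A, B}, {B, M}

Attribute B never appears on the right-hand side of any dependency, so B must belong to every candidate key.
{B}⁺ = {B}, which is not all of the schema, so we must add further attributes.
{A, B}⁺: A→M adds M; M→G adds G; M→AFP adds F, P; AB→HP adds H → {A, B, F, G, H, M, P}. Minimal: {B}⁺ = {B}; {A}⁺ = {A, F, G, M, P} — none reach the full schema.
{B, M}⁺: M→A adds A; M→G adds G; M→AFP adds F, P; AB→HP adds H → {A, B, F, G, H, M, P}. Minimal: {M}⁺ = {A, F, G, M, P}; {B}⁺ = {B} — none reach the full schema.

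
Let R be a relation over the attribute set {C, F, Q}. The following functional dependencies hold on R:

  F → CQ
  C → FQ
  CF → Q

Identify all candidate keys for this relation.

{C}⁺: C→FQ adds F, Q → {C, F, Q}.
{F}⁺: F→CQ adds C, Q → {C, F, Q}.
Any other superkey contains one of these as a subset, so there are no further candidate keys.

(C), (F)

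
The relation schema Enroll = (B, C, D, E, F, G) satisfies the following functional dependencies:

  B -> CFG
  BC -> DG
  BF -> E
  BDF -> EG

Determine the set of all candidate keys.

(B)

Attribute B never appears on the right-hand side of any dependency, so B must belong to every candidate key.
{B}⁺ = {B, C, D, E, F, G}, which is all of the schema, so {B} is the only candidate key.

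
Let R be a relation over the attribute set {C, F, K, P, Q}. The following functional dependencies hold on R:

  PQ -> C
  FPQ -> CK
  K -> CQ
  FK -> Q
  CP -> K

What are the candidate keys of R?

(C, F, P); (F, K, P); (F, P, Q)

Attributes F, P never appear on any right-hand side, so every candidate key must contain {F, P}.
{F, P}⁺ = {F, P}, which is not all of the schema, so we must add further attributes.
{C, F, P}⁺: CP→K adds K; K→CQ adds Q → {C, F, K, P, Q}. Minimal: {F, P}⁺ = {F, P}; {C, P}⁺ = {C, K, P, Q}; {C, F}⁺ = {C, F} — none reach the full schema.
{F, K, P}⁺: K→CQ adds C, Q → {C, F, K, P, Q}. Minimal: {K, P}⁺ = {C, K, P, Q}; {F, P}⁺ = {F, P}; {F, K}⁺ = {C, F, K, Q} — none reach the full schema.
{F, P, Q}⁺: PQ→C adds C; FPQ→CK adds K → {C, F, K, P, Q}. Minimal: {P, Q}⁺ = {C, K, P, Q}; {F, Q}⁺ = {F, Q}; {F, P}⁺ = {F, P} — none reach the full schema.
Any other superkey contains one of these as a subset, so there are no further candidate keys.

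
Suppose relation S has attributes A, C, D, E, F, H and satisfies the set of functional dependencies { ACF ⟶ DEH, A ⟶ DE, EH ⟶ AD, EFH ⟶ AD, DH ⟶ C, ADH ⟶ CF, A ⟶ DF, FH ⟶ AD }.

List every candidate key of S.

(A, C), (A, H), (E, H), (F, H)

{A, C}⁺: A→DE adds D, E; A→DF adds F; ACF→DEH adds H → {A, C, D, E, F, H}. Minimal: {C}⁺ = {C}; {A}⁺ = {A, D, E, F} — none reach the full schema.
{A, H}⁺: A→DE adds D, E; DH→C adds C; ADH→CF adds F → {A, C, D, E, F, H}. Minimal: {H}⁺ = {H}; {A}⁺ = {A, D, E, F} — none reach the full schema.
{E, H}⁺: EH→AD adds A, D; DH→C adds C; ADH→CF adds F → {A, C, D, E, F, H}. Minimal: {H}⁺ = {H}; {E}⁺ = {E} — none reach the full schema.
{F, H}⁺: FH→AD adds A, D; A→DE adds E; DH→C adds C → {A, C, D, E, F, H}. Minimal: {H}⁺ = {H}; {F}⁺ = {F} — none reach the full schema.
Any other superkey contains one of these as a subset, so there are no further candidate keys.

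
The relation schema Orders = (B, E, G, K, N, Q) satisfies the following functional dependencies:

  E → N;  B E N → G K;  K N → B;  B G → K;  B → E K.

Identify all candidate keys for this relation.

BQ, EKQ, KNQ

Attribute Q never appears on the right-hand side of any dependency, so Q must belong to every candidate key.
{Q}⁺ = {Q}, which is not all of the schema, so we must add further attributes.
{B, Q}⁺: B→EK adds E, K; E→N adds N; BEN→GK adds G → {B, E, G, K, N, Q}. Minimal: {Q}⁺ = {Q}; {B}⁺ = {B, E, G, K, N} — none reach the full schema.
{E, K, Q}⁺: E→N adds N; KN→B adds B; BEN→GK adds G → {B, E, G, K, N, Q}. Minimal: {K, Q}⁺ = {K, Q}; {E, Q}⁺ = {E, N, Q}; {E, K}⁺ = {B, E, G, K, N} — none reach the full schema.
{K, N, Q}⁺: KN→B adds B; B→EK adds E; BEN→GK adds G → {B, E, G, K, N, Q}. Minimal: {N, Q}⁺ = {N, Q}; {K, Q}⁺ = {K, Q}; {K, N}⁺ = {B, E, G, K, N} — none reach the full schema.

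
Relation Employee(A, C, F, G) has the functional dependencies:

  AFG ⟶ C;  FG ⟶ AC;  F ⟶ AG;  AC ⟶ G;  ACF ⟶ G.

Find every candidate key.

(F)

{F}⁺: F→AG adds A, G; AFG→C adds C → {A, C, F, G}.
No other minimal superkey exists.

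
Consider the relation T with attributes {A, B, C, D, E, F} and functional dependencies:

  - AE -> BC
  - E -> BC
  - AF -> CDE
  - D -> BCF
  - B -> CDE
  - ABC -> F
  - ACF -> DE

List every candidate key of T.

Attribute A never appears on the right-hand side of any dependency, so A must belong to every candidate key.
{A}⁺ = {A}, which is not all of the schema, so we must add further attributes.
{A, B}⁺: B→CDE adds C, D, E; ABC→F adds F → {A, B, C, D, E, F}. Minimal: {B}⁺ = {B, C, D, E, F}; {A}⁺ = {A} — none reach the full schema.
{A, D}⁺: D→BCF adds B, C, F; B→CDE adds E → {A, B, C, D, E, F}. Minimal: {D}⁺ = {B, C, D, E, F}; {A}⁺ = {A} — none reach the full schema.
{A, E}⁺: AE→BC adds B, C; B→CDE adds D; ABC→F adds F → {A, B, C, D, E, F}. Minimal: {E}⁺ = {B, C, D, E, F}; {A}⁺ = {A} — none reach the full schema.
{A, F}⁺: AF→CDE adds C, D, E; D→BCF adds B → {A, B, C, D, E, F}. Minimal: {F}⁺ = {F}; {A}⁺ = {A} — none reach the full schema.

AB, AD, AE, AF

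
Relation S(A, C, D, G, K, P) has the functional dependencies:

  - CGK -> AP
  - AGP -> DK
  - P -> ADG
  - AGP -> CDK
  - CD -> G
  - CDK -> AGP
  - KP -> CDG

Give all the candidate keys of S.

P; CDK; CGK

{P}⁺: P→ADG adds A, D, G; AGP→CDK adds C, K → {A, C, D, G, K, P}.
{C, D, K}⁺: CD→G adds G; CDK→AGP adds A, P → {A, C, D, G, K, P}. Minimal: {D, K}⁺ = {D, K}; {C, K}⁺ = {C, K}; {C, D}⁺ = {C, D, G} — none reach the full schema.
{C, G, K}⁺: CGK→AP adds A, P; AGP→DK adds D → {A, C, D, G, K, P}. Minimal: {G, K}⁺ = {G, K}; {C, K}⁺ = {C, K}; {C, G}⁺ = {C, G} — none reach the full schema.
Any other superkey contains one of these as a subset, so there are no further candidate keys.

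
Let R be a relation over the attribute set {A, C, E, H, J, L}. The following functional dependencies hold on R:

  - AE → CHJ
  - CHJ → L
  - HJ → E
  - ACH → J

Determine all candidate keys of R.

(A, E), (A, C, H), (A, H, J)

{A, E}⁺: AE→CHJ adds C, H, J; CHJ→L adds L → {A, C, E, H, J, L}. Minimal: {E}⁺ = {E}; {A}⁺ = {A} — none reach the full schema.
{A, C, H}⁺: ACH→J adds J; CHJ→L adds L; HJ→E adds E → {A, C, E, H, J, L}. Minimal: {C, H}⁺ = {C, H}; {A, H}⁺ = {A, H}; {A, C}⁺ = {A, C} — none reach the full schema.
{A, H, J}⁺: HJ→E adds E; AE→CHJ adds C; CHJ→L adds L → {A, C, E, H, J, L}. Minimal: {H, J}⁺ = {E, H, J}; {A, J}⁺ = {A, J}; {A, H}⁺ = {A, H} — none reach the full schema.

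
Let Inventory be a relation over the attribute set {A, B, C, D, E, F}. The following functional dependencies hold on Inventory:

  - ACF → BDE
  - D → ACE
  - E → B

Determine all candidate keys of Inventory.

Attribute F never appears on the right-hand side of any dependency, so F must belong to every candidate key.
{F}⁺ = {F}, which is not all of the schema, so we must add further attributes.
{D, F}⁺: D→ACE adds A, C, E; E→B adds B → {A, B, C, D, E, F}. Minimal: {F}⁺ = {F}; {D}⁺ = {A, B, C, D, E} — none reach the full schema.
{A, C, F}⁺: ACF→BDE adds B, D, E → {A, B, C, D, E, F}. Minimal: {C, F}⁺ = {C, F}; {A, F}⁺ = {A, F}; {A, C}⁺ = {A, C} — none reach the full schema.
Any other superkey contains one of these as a subset, so there are no further candidate keys.

DF, ACF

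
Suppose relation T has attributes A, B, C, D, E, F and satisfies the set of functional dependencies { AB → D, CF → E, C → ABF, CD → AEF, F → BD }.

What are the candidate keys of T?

Attribute C never appears on the right-hand side of any dependency, so C must belong to every candidate key.
{C}⁺ = {A, B, C, D, E, F}, which is all of the schema, so {C} is the only candidate key.

(C)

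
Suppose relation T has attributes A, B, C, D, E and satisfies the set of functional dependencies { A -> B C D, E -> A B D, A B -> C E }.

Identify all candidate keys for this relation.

A, E

{A}⁺: A→BCD adds B, C, D; AB→CE adds E → {A, B, C, D, E}.
{E}⁺: E→ABD adds A, B, D; AB→CE adds C → {A, B, C, D, E}.
Any other superkey contains one of these as a subset, so there are no further candidate keys.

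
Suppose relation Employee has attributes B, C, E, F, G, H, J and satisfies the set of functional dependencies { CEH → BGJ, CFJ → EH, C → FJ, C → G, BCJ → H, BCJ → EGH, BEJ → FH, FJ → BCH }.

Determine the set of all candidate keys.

{C}⁺: C→FJ adds F, J; C→G adds G; FJ→BCH adds B, H; CFJ→EH adds E → {B, C, E, F, G, H, J}.
{F, J}⁺: FJ→BCH adds B, C, H; CFJ→EH adds E; C→G adds G → {B, C, E, F, G, H, J}. Minimal: {J}⁺ = {J}; {F}⁺ = {F} — none reach the full schema.
{B, E, J}⁺: BEJ→FH adds F, H; FJ→BCH adds C; CEH→BGJ adds G → {B, C, E, F, G, H, J}. Minimal: {E, J}⁺ = {E, J}; {B, J}⁺ = {B, J}; {B, E}⁺ = {B, E} — none reach the full schema.
Any other superkey contains one of these as a subset, so there are no further candidate keys.

C; FJ; BEJ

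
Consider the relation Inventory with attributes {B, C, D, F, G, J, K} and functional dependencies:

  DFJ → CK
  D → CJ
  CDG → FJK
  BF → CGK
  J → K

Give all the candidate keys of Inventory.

{B, D, F}, {B, D, G}

Attributes B, D never appear on any right-hand side, so every candidate key must contain {B, D}.
{B, D}⁺ = {B, C, D, J, K}, which is not all of the schema, so we must add further attributes.
{B, D, F}⁺: D→CJ adds C, J; BF→CGK adds G, K → {B, C, D, F, G, J, K}. Minimal: {D, F}⁺ = {C, D, F, J, K}; {B, F}⁺ = {B, C, F, G, K}; {B, D}⁺ = {B, C, D, J, K} — none reach the full schema.
{B, D, G}⁺: D→CJ adds C, J; CDG→FJK adds F, K → {B, C, D, F, G, J, K}. Minimal: {D, G}⁺ = {C, D, F, G, J, K}; {B, G}⁺ = {B, G}; {B, D}⁺ = {B, C, D, J, K} — none reach the full schema.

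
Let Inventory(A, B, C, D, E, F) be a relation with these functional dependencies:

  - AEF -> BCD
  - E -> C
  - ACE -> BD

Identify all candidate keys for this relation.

{A, E, F}

Attributes A, E, F never appear on any right-hand side, so every candidate key must contain {A, E, F}.
{A, E, F}⁺ = {A, B, C, D, E, F}, which is all of the schema, so {A, E, F} is the only candidate key.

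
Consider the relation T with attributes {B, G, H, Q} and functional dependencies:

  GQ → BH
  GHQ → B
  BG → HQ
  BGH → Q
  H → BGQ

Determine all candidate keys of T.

{H}, {B, G}, {G, Q}

{H}⁺: H→BGQ adds B, G, Q → {B, G, H, Q}.
{B, G}⁺: BG→HQ adds H, Q → {B, G, H, Q}.
{G, Q}⁺: GQ→BH adds B, H → {B, G, H, Q}.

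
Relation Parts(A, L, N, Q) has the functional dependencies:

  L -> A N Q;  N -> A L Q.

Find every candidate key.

{L}⁺: L→ANQ adds A, N, Q → {A, L, N, Q}.
{N}⁺: N→ALQ adds A, L, Q → {A, L, N, Q}.

{L}; {N}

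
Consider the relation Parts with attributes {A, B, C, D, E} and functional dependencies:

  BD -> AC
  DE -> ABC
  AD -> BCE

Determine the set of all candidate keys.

AD; BD; DE

{A, D}⁺: AD→BCE adds B, C, E → {A, B, C, D, E}. Minimal: {D}⁺ = {D}; {A}⁺ = {A} — none reach the full schema.
{B, D}⁺: BD→AC adds A, C; AD→BCE adds E → {A, B, C, D, E}. Minimal: {D}⁺ = {D}; {B}⁺ = {B} — none reach the full schema.
{D, E}⁺: DE→ABC adds A, B, C → {A, B, C, D, E}. Minimal: {E}⁺ = {E}; {D}⁺ = {D} — none reach the full schema.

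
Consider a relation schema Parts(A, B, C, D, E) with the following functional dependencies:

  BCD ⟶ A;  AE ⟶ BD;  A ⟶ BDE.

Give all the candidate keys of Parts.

{A, C}, {B, C, D}

Attribute C never appears on the right-hand side of any dependency, so C must belong to every candidate key.
{C}⁺ = {C}, which is not all of the schema, so we must add further attributes.
{A, C}⁺: A→BDE adds B, D, E → {A, B, C, D, E}. Minimal: {C}⁺ = {C}; {A}⁺ = {A, B, D, E} — none reach the full schema.
{B, C, D}⁺: BCD→A adds A; A→BDE adds E → {A, B, C, D, E}. Minimal: {C, D}⁺ = {C, D}; {B, D}⁺ = {B, D}; {B, C}⁺ = {B, C} — none reach the full schema.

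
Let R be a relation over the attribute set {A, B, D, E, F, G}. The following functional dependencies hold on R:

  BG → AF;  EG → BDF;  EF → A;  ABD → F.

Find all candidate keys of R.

{E, G}⁺: EG→BDF adds B, D, F; EF→A adds A → {A, B, D, E, F, G}. Minimal: {G}⁺ = {G}; {E}⁺ = {E} — none reach the full schema.
No other minimal superkey exists.

{E, G}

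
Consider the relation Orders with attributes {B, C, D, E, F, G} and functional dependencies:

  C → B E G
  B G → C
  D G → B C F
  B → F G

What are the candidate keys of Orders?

Attribute D never appears on the right-hand side of any dependency, so D must belong to every candidate key.
{D}⁺ = {D}, which is not all of the schema, so we must add further attributes.
{B, D}⁺: B→FG adds F, G; BG→C adds C; C→BEG adds E → {B, C, D, E, F, G}. Minimal: {D}⁺ = {D}; {B}⁺ = {B, C, E, F, G} — none reach the full schema.
{C, D}⁺: C→BEG adds B, E, G; DG→BCF adds F → {B, C, D, E, F, G}. Minimal: {D}⁺ = {D}; {C}⁺ = {B, C, E, F, G} — none reach the full schema.
{D, G}⁺: DG→BCF adds B, C, F; C→BEG adds E → {B, C, D, E, F, G}. Minimal: {G}⁺ = {G}; {D}⁺ = {D} — none reach the full schema.
Any other superkey contains one of these as a subset, so there are no further candidate keys.

BD, CD, DG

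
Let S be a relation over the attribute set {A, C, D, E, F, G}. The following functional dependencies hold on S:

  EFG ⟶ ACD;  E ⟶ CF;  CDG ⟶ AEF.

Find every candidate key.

Attribute G never appears on the right-hand side of any dependency, so G must belong to every candidate key.
{G}⁺ = {G}, which is not all of the schema, so we must add further attributes.
{E, G}⁺: E→CF adds C, F; EFG→ACD adds A, D → {A, C, D, E, F, G}. Minimal: {G}⁺ = {G}; {E}⁺ = {C, E, F} — none reach the full schema.
{C, D, G}⁺: CDG→AEF adds A, E, F → {A, C, D, E, F, G}. Minimal: {D, G}⁺ = {D, G}; {C, G}⁺ = {C, G}; {C, D}⁺ = {C, D} — none reach the full schema.

{E, G}, {C, D, G}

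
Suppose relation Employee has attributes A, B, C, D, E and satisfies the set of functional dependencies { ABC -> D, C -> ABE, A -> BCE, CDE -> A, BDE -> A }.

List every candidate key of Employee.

(A); (C); (B, D, E)

{A}⁺: A→BCE adds B, C, E; ABC→D adds D → {A, B, C, D, E}.
{C}⁺: C→ABE adds A, B, E; ABC→D adds D → {A, B, C, D, E}.
{B, D, E}⁺: BDE→A adds A; A→BCE adds C → {A, B, C, D, E}.
Any other superkey contains one of these as a subset, so there are no further candidate keys.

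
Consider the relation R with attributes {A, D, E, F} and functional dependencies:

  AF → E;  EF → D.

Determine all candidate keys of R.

AF

Attributes A, F never appear on any right-hand side, so every candidate key must contain {A, F}.
{A, F}⁺ = {A, D, E, F}, which is all of the schema, so {A, F} is the only candidate key.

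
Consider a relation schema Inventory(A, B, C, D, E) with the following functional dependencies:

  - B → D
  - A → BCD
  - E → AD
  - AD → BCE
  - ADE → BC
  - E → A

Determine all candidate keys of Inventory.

{A}⁺: A→BCD adds B, C, D; AD→BCE adds E → {A, B, C, D, E}.
{E}⁺: E→AD adds A, D; AD→BCE adds B, C → {A, B, C, D, E}.

A; E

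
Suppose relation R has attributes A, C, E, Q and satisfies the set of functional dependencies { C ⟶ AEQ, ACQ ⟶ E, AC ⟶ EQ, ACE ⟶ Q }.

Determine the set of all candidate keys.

{C}

Attribute C never appears on the right-hand side of any dependency, so C must belong to every candidate key.
{C}⁺ = {A, C, E, Q}, which is all of the schema, so {C} is the only candidate key.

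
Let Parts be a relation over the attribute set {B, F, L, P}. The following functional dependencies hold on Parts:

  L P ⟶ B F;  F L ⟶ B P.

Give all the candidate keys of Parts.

Attribute L never appears on the right-hand side of any dependency, so L must belong to every candidate key.
{L}⁺ = {L}, which is not all of the schema, so we must add further attributes.
{F, L}⁺: FL→BP adds B, P → {B, F, L, P}.
{L, P}⁺: LP→BF adds B, F → {B, F, L, P}.

FL; LP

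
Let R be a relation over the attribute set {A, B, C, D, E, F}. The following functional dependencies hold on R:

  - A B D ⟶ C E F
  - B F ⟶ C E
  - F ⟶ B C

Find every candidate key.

Attributes A, D never appear on any right-hand side, so every candidate key must contain {A, D}.
{A, D}⁺ = {A, D}, which is not all of the schema, so we must add further attributes.
{A, B, D}⁺: ABD→CEF adds C, E, F → {A, B, C, D, E, F}.
{A, D, F}⁺: F→BC adds B, C; ABD→CEF adds E → {A, B, C, D, E, F}.

{A, B, D}; {A, D, F}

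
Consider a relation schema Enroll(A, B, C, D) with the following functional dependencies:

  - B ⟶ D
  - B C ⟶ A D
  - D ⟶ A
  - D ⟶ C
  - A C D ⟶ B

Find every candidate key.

{B}⁺: B→D adds D; D→A adds A; D→C adds C → {A, B, C, D}.
{D}⁺: D→A adds A; D→C adds C; ACD→B adds B → {A, B, C, D}.
Any other superkey contains one of these as a subset, so there are no further candidate keys.

B, D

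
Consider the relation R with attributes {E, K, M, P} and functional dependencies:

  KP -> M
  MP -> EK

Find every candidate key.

Attribute P never appears on the right-hand side of any dependency, so P must belong to every candidate key.
{P}⁺ = {P}, which is not all of the schema, so we must add further attributes.
{K, P}⁺: KP→M adds M; MP→EK adds E → {E, K, M, P}. Minimal: {P}⁺ = {P}; {K}⁺ = {K} — none reach the full schema.
{M, P}⁺: MP→EK adds E, K → {E, K, M, P}. Minimal: {P}⁺ = {P}; {M}⁺ = {M} — none reach the full schema.
Any other superkey contains one of these as a subset, so there are no further candidate keys.

(K, P); (M, P)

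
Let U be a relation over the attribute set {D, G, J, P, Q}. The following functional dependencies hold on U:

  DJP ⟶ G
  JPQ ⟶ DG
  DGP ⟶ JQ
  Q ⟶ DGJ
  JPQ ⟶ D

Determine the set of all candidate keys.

Attribute P never appears on the right-hand side of any dependency, so P must belong to every candidate key.
{P}⁺ = {P}, which is not all of the schema, so we must add further attributes.
{P, Q}⁺: Q→DGJ adds D, G, J → {D, G, J, P, Q}.
{D, G, P}⁺: DGP→JQ adds J, Q → {D, G, J, P, Q}.
{D, J, P}⁺: DJP→G adds G; DGP→JQ adds Q → {D, G, J, P, Q}.

PQ, DGP, DJP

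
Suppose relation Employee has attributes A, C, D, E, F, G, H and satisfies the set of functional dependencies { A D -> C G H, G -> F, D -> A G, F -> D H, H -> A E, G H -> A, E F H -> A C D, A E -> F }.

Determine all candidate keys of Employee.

{D}⁺: D→AG adds A, G; AD→CGH adds C, H; G→F adds F; H→AE adds E → {A, C, D, E, F, G, H}.
{F}⁺: F→DH adds D, H; H→AE adds A, E; EFH→ACD adds C; AD→CGH adds G → {A, C, D, E, F, G, H}.
{G}⁺: G→F adds F; F→DH adds D, H; H→AE adds A, E; EFH→ACD adds C → {A, C, D, E, F, G, H}.
{H}⁺: H→AE adds A, E; AE→F adds F; F→DH adds D; EFH→ACD adds C; AD→CGH adds G → {A, C, D, E, F, G, H}.
{A, E}⁺: AE→F adds F; F→DH adds D, H; EFH→ACD adds C; AD→CGH adds G → {A, C, D, E, F, G, H}.
Any other superkey contains one of these as a subset, so there are no further candidate keys.

{D}, {F}, {G}, {H}, {A, E}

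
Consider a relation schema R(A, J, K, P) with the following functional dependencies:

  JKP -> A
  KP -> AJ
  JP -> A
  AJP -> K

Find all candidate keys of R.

Attribute P never appears on the right-hand side of any dependency, so P must belong to every candidate key.
{P}⁺ = {P}, which is not all of the schema, so we must add further attributes.
{J, P}⁺: JP→A adds A; AJP→K adds K → {A, J, K, P}. Minimal: {P}⁺ = {P}; {J}⁺ = {J} — none reach the full schema.
{K, P}⁺: KP→AJ adds A, J → {A, J, K, P}. Minimal: {P}⁺ = {P}; {K}⁺ = {K} — none reach the full schema.

(J, P); (K, P)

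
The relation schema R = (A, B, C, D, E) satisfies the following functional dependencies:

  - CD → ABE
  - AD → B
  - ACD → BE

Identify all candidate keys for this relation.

{C, D}

Attributes C, D never appear on any right-hand side, so every candidate key must contain {C, D}.
{C, D}⁺ = {A, B, C, D, E}, which is all of the schema, so {C, D} is the only candidate key.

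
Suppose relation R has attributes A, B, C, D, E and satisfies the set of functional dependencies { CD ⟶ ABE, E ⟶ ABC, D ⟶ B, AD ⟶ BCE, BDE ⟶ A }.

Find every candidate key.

(A, D); (C, D); (D, E)

Attribute D never appears on the right-hand side of any dependency, so D must belong to every candidate key.
{D}⁺ = {B, D}, which is not all of the schema, so we must add further attributes.
{A, D}⁺: D→B adds B; AD→BCE adds C, E → {A, B, C, D, E}. Minimal: {D}⁺ = {B, D}; {A}⁺ = {A} — none reach the full schema.
{C, D}⁺: CD→ABE adds A, B, E → {A, B, C, D, E}. Minimal: {D}⁺ = {B, D}; {C}⁺ = {C} — none reach the full schema.
{D, E}⁺: E→ABC adds A, B, C → {A, B, C, D, E}. Minimal: {E}⁺ = {A, B, C, E}; {D}⁺ = {B, D} — none reach the full schema.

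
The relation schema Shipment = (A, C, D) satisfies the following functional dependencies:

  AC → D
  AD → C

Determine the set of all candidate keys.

{A, C}, {A, D}

Attribute A never appears on the right-hand side of any dependency, so A must belong to every candidate key.
{A}⁺ = {A}, which is not all of the schema, so we must add further attributes.
{A, C}⁺: AC→D adds D → {A, C, D}. Minimal: {C}⁺ = {C}; {A}⁺ = {A} — none reach the full schema.
{A, D}⁺: AD→C adds C → {A, C, D}. Minimal: {D}⁺ = {D}; {A}⁺ = {A} — none reach the full schema.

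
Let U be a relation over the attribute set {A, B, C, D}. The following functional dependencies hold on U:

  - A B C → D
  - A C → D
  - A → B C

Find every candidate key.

Attribute A never appears on the right-hand side of any dependency, so A must belong to every candidate key.
{A}⁺ = {A, B, C, D}, which is all of the schema, so {A} is the only candidate key.

A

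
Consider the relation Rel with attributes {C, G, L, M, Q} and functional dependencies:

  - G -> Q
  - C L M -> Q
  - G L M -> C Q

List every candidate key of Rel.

GLM

{G, L, M}⁺: G→Q adds Q; GLM→CQ adds C → {C, G, L, M, Q}. Minimal: {L, M}⁺ = {L, M}; {G, M}⁺ = {G, M, Q}; {G, L}⁺ = {G, L, Q} — none reach the full schema.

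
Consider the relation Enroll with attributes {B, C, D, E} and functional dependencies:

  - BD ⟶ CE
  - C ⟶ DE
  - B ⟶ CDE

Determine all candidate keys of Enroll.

Attribute B never appears on the right-hand side of any dependency, so B must belong to every candidate key.
{B}⁺ = {B, C, D, E}, which is all of the schema, so {B} is the only candidate key.

(B)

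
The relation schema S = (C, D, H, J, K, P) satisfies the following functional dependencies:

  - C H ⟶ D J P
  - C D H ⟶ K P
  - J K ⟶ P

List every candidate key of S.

CH

Attributes C, H never appear on any right-hand side, so every candidate key must contain {C, H}.
{C, H}⁺ = {C, D, H, J, K, P}, which is all of the schema, so {C, H} is the only candidate key.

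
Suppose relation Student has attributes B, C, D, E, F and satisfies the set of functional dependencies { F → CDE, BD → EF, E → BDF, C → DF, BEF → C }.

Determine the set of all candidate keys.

{C}⁺: C→DF adds D, F; F→CDE adds E; E→BDF adds B → {B, C, D, E, F}.
{E}⁺: E→BDF adds B, D, F; BEF→C adds C → {B, C, D, E, F}.
{F}⁺: F→CDE adds C, D, E; E→BDF adds B → {B, C, D, E, F}.
{B, D}⁺: BD→EF adds E, F; BEF→C adds C → {B, C, D, E, F}.

{C}, {E}, {F}, {B, D}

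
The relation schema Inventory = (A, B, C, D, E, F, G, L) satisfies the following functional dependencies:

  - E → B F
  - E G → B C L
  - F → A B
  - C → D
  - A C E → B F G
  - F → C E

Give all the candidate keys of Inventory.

{E}, {F}

{E}⁺: E→BF adds B, F; F→AB adds A; F→CE adds C; C→D adds D; ACE→BFG adds G; EG→BCL adds L → {A, B, C, D, E, F, G, L}.
{F}⁺: F→AB adds A, B; F→CE adds C, E; C→D adds D; ACE→BFG adds G; EG→BCL adds L → {A, B, C, D, E, F, G, L}.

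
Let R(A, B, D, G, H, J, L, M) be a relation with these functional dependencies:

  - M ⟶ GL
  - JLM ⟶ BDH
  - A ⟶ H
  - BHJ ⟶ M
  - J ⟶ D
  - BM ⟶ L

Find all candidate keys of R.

Attributes A, J never appear on any right-hand side, so every candidate key must contain {A, J}.
{A, J}⁺ = {A, D, H, J}, which is not all of the schema, so we must add further attributes.
{A, B, J}⁺: A→H adds H; BHJ→M adds M; J→D adds D; BM→L adds L; M→GL adds G → {A, B, D, G, H, J, L, M}. Minimal: {B, J}⁺ = {B, D, J}; {A, J}⁺ = {A, D, H, J}; {A, B}⁺ = {A, B, H} — none reach the full schema.
{A, J, M}⁺: M→GL adds G, L; JLM→BDH adds B, D, H → {A, B, D, G, H, J, L, M}. Minimal: {J, M}⁺ = {B, D, G, H, J, L, M}; {A, M}⁺ = {A, G, H, L, M}; {A, J}⁺ = {A, D, H, J} — none reach the full schema.
Any other superkey contains one of these as a subset, so there are no further candidate keys.

{A, B, J}; {A, J, M}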